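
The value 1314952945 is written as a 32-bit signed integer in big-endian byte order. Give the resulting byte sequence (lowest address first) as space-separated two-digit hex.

4E 60 96 F1

1314952945 in hexadecimal, padded to 32 bits, is 0x4E6096F1.
Split into bytes (most-significant first): 4E 60 96 F1.
Big-endian: lowest address holds the most-significant byte.
So the memory order matches the most-significant-first order: 4E 60 96 F1.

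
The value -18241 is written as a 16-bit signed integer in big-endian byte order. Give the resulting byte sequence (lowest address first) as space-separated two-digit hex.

B8 BF

Two's complement of -18241 in 16 bits: 18241 = 0x4741; invert → 0xB8BE; add 1 → 0xB8BF.
Split into bytes (most-significant first): B8 BF.
Big-endian stores the most-significant byte at the lowest address.
So the memory order matches the most-significant-first order: B8 BF.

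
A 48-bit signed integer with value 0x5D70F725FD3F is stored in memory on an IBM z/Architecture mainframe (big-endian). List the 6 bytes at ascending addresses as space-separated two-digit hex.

Split into bytes (most-significant first): 5D 70 F7 25 FD 3F.
In big-endian order the high byte comes first in memory.
So the memory order matches the most-significant-first order: 5D 70 F7 25 FD 3F.

5D 70 F7 25 FD 3F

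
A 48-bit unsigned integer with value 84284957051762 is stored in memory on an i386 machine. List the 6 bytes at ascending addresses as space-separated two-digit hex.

84284957051762 in hexadecimal, padded to 48 bits, is 0x4CA81EECCB72.
Split into bytes (most-significant first): 4C A8 1E EC CB 72.
Little-endian: lowest address holds the least-significant byte.
So at ascending addresses the bytes are 72 CB EC 1E A8 4C.

72 CB EC 1E A8 4C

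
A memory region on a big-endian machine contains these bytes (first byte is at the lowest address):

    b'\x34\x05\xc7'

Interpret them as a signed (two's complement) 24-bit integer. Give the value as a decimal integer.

3409351

In big-endian order the high byte comes first in memory.
The bytes are already most-significant first: 0x3405C7.
0x3405C7 = 3409351.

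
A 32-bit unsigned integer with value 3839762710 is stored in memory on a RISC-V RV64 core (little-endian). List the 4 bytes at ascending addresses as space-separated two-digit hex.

3839762710 in hexadecimal, padded to 32 bits, is 0xE4DE2116.
Split into bytes (most-significant first): E4 DE 21 16.
Little-endian stores the least-significant byte at the lowest address.
So at ascending addresses the bytes are 16 21 DE E4.

16 21 DE E4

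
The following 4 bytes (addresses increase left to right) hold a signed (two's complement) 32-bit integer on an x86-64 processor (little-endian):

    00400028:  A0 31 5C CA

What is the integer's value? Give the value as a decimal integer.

-899927648

Little-endian: lowest address holds the least-significant byte.
Reassemble most-significant byte first: CA 5C 31 A0 → 0xCA5C31A0.
Top bit is set, so as a signed 32-bit value this is 0xCA5C31A0 − 2^32 = -899927648.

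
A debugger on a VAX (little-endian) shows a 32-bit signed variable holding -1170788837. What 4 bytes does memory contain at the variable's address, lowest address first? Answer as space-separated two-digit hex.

1B 2E 37 BA

Two's complement of -1170788837 in 32 bits: 1170788837 = 0x45C8D1E5; invert → 0xBA372E1A; add 1 → 0xBA372E1B.
Split into bytes (most-significant first): BA 37 2E 1B.
Little-endian: lowest address holds the least-significant byte.
So at ascending addresses the bytes are 1B 2E 37 BA.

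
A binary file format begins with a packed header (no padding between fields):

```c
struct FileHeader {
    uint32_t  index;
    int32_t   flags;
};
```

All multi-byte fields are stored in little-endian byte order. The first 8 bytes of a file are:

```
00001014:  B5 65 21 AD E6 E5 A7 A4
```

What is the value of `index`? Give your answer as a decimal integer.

2904647093

`index` is the first field, at byte offset 0, occupying 4 bytes.
Bytes at offsets 0..3: B5 65 21 AD.
Little-endian stores the least-significant byte at the lowest address.
Reassemble most-significant byte first: AD 21 65 B5 → 0xAD2165B5.
0xAD2165B5 = 2904647093.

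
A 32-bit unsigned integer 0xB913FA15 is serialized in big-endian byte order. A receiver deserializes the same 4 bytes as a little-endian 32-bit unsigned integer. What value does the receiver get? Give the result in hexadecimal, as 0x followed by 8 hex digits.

0x15FA13B9

Stored big-endian, the bytes at ascending addresses are B9 13 FA 15.
Read back as little-endian, the first byte is least significant, giving 0x15FA13B9.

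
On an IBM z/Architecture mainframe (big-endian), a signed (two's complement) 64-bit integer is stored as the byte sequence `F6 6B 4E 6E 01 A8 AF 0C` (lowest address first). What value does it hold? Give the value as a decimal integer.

Big-endian stores the most-significant byte at the lowest address.
The bytes are already most-significant first: 0xF66B4E6E01A8AF0C.
Top bit is set, so as a signed 64-bit value this is 0xF66B4E6E01A8AF0C − 2^64 = -690371883490038004.

-690371883490038004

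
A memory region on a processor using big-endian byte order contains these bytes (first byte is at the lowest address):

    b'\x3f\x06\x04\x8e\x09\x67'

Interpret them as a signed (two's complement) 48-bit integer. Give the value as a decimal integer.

69295078771047

Big-endian: lowest address holds the most-significant byte.
The bytes are already most-significant first: 0x3F06048E0967.
0x3F06048E0967 = 69295078771047.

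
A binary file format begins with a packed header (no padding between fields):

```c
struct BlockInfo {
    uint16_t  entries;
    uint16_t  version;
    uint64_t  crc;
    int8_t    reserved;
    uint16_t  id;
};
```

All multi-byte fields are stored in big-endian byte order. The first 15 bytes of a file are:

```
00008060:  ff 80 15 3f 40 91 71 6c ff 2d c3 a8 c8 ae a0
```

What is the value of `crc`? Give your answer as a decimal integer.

`crc` follows `entries` (2 B), `version` (2 B), so it starts at offset 2 + 2 = 4 and occupies 8 bytes.
Bytes at offsets 4..11: 40 91 71 6C FF 2D C3 A8.
In big-endian order the high byte comes first in memory.
The bytes are already most-significant first: 0x4091716CFF2DC3A8.
0x4091716CFF2DC3A8 = 4652624603002028968.

4652624603002028968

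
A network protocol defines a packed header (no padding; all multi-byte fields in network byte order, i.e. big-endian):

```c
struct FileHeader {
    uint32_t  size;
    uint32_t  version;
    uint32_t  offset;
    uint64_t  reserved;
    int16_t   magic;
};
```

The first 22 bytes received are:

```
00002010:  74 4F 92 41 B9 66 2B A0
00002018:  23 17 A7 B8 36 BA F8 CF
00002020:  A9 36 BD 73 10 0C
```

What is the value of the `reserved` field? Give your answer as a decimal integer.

`reserved` follows `size` (4 B), `version` (4 B), `offset` (4 B), so it starts at offset 4 + 4 + 4 = 12 and occupies 8 bytes.
Bytes at offsets 12..19: 36 BA F8 CF A9 36 BD 73.
Big-endian: lowest address holds the most-significant byte.
The bytes are already most-significant first: 0x36BAF8CFA936BD73.
0x36BAF8CFA936BD73 = 3943737994497146227.

3943737994497146227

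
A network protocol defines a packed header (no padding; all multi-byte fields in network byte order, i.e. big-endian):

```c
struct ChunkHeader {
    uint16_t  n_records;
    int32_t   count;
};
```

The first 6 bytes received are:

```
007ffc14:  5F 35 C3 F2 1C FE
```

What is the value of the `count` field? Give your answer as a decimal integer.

`count` follows `n_records` (2 bytes), so it starts at byte offset 2 and occupies 4 bytes.
Bytes at offsets 2..5: C3 F2 1C FE.
In big-endian order the high byte comes first in memory.
The bytes are already most-significant first: 0xC3F21CFE.
Top bit is set, so as a signed 32-bit value this is 0xC3F21CFE − 2^32 = -1007543042.

-1007543042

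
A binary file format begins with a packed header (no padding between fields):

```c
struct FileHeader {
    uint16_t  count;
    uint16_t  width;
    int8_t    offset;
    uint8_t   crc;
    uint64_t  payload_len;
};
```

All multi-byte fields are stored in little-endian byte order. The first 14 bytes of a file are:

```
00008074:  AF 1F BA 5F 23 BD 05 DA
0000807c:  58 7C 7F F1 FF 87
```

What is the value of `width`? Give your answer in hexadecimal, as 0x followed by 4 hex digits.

`width` follows `count` (2 bytes), so it starts at byte offset 2 and occupies 2 bytes.
Bytes at offsets 2..3: BA 5F.
Little-endian stores the least-significant byte at the lowest address.
Reassemble most-significant byte first: 5F BA → 0x5FBA.

0x5FBA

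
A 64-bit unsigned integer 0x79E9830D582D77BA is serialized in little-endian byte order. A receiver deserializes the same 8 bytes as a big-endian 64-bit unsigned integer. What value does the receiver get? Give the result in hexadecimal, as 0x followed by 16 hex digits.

0xBA772D580D83E979

Stored little-endian, the bytes at ascending addresses are BA 77 2D 58 0D 83 E9 79.
Read back as big-endian, the last byte is least significant, giving 0xBA772D580D83E979.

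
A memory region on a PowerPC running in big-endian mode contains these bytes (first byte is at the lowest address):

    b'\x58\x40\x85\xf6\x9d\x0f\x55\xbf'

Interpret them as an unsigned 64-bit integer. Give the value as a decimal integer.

In big-endian order the high byte comes first in memory.
The bytes are already most-significant first: 0x584085F69D0F55BF.
0x584085F69D0F55BF = 6359229968090617279.

6359229968090617279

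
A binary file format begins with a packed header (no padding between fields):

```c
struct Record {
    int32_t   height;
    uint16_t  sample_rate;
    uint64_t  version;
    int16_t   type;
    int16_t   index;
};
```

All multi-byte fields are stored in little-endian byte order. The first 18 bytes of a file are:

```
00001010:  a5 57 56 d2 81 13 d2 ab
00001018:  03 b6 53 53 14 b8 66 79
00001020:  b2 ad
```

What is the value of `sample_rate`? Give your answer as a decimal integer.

`sample_rate` follows `height` (4 bytes), so it starts at byte offset 4 and occupies 2 bytes.
Bytes at offsets 4..5: 81 13.
In little-endian order the low byte comes first in memory.
Reassemble most-significant byte first: 13 81 → 0x1381.
0x1381 = 4993.

4993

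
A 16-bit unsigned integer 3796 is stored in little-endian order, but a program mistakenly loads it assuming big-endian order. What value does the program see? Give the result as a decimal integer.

54286

3796 in 16-bit hexadecimal is 0x0ED4.
Stored little-endian, the bytes at ascending addresses are D4 0E.
Read back as big-endian, the last byte is least significant, giving 0xD40E.
0xD40E = 54286.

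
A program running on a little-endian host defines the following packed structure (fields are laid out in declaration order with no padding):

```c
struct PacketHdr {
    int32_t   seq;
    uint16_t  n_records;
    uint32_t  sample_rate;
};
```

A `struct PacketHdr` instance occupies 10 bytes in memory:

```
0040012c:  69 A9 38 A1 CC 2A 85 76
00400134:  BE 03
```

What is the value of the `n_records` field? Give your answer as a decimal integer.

10956

`n_records` follows `seq` (4 bytes), so it starts at byte offset 4 and occupies 2 bytes.
Bytes at offsets 4..5: CC 2A.
Little-endian stores the least-significant byte at the lowest address.
Reassemble most-significant byte first: 2A CC → 0x2ACC.
0x2ACC = 10956.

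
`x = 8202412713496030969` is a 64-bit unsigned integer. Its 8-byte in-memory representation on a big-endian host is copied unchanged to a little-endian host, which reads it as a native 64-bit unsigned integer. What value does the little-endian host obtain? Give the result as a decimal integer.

8202412713496030969 in 64-bit hexadecimal is 0x71D4D2E799142EF9.
Stored big-endian, the bytes at ascending addresses are 71 D4 D2 E7 99 14 2E F9.
Read back as little-endian, the first byte is least significant, giving 0xF92E1499E7D2D471.
0xF92E1499E7D2D471 = 17955311415624651889.

17955311415624651889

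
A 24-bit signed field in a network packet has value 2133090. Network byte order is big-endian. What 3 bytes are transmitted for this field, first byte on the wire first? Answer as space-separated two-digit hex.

20 8C 62

2133090 in hexadecimal, padded to 24 bits, is 0x208C62.
Split into bytes (most-significant first): 20 8C 62.
Big-endian: lowest address holds the most-significant byte.
So the memory order matches the most-significant-first order: 20 8C 62.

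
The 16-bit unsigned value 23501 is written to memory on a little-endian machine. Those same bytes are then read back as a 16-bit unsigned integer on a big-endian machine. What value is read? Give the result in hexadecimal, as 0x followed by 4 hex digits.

23501 in 16-bit hexadecimal is 0x5BCD.
Stored little-endian, the bytes at ascending addresses are CD 5B.
Read back as big-endian, the last byte is least significant, giving 0xCD5B.

0xCD5B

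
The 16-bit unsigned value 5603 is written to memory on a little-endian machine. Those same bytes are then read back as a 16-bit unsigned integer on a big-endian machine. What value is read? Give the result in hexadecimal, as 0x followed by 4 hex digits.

5603 in 16-bit hexadecimal is 0x15E3.
Stored little-endian, the bytes at ascending addresses are E3 15.
Read back as big-endian, the last byte is least significant, giving 0xE315.

0xE315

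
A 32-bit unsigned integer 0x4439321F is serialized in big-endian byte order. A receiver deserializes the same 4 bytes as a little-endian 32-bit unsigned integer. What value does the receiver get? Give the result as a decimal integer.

523385156

Stored big-endian, the bytes at ascending addresses are 44 39 32 1F.
Read back as little-endian, the first byte is least significant, giving 0x1F323944.
0x1F323944 = 523385156.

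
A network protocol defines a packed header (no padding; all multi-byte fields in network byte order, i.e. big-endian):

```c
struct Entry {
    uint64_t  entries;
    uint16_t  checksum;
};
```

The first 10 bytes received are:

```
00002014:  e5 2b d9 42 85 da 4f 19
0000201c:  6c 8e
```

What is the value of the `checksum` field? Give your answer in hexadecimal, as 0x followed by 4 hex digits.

0x6C8E

`checksum` follows `entries` (8 bytes), so it starts at byte offset 8 and occupies 2 bytes.
Bytes at offsets 8..9: 6C 8E.
In big-endian order the high byte comes first in memory.
The bytes are already most-significant first: 0x6C8E.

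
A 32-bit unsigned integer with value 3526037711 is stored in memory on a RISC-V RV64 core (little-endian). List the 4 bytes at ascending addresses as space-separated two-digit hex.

3526037711 in hexadecimal, padded to 32 bits, is 0xD22B10CF.
Split into bytes (most-significant first): D2 2B 10 CF.
Little-endian stores the least-significant byte at the lowest address.
So at ascending addresses the bytes are CF 10 2B D2.

CF 10 2B D2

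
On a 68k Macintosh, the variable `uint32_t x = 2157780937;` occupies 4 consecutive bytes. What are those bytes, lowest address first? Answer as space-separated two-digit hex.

2157780937 in hexadecimal, padded to 32 bits, is 0x809D1FC9.
Split into bytes (most-significant first): 80 9D 1F C9.
Big-endian stores the most-significant byte at the lowest address.
So the memory order matches the most-significant-first order: 80 9D 1F C9.

80 9D 1F C9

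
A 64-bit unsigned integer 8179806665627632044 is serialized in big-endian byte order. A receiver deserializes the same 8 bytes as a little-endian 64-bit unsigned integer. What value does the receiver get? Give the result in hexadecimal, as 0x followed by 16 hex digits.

0xAC811BECD2828471

8179806665627632044 in 64-bit hexadecimal is 0x718482D2EC1B81AC.
Stored big-endian, the bytes at ascending addresses are 71 84 82 D2 EC 1B 81 AC.
Read back as little-endian, the first byte is least significant, giving 0xAC811BECD2828471.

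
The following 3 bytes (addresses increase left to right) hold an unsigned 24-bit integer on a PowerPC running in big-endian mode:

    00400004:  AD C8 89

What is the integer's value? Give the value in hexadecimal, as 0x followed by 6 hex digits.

0xADC889

Big-endian stores the most-significant byte at the lowest address.
The bytes are already most-significant first: 0xADC889.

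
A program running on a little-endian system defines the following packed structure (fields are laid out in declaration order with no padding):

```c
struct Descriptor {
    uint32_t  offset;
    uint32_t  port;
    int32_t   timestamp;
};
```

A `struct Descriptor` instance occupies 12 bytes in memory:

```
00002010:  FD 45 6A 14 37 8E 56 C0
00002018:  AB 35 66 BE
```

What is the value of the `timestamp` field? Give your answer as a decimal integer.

-1100597845

`timestamp` follows `offset` (4 B), `port` (4 B), so it starts at offset 4 + 4 = 8 and occupies 4 bytes.
Bytes at offsets 8..11: AB 35 66 BE.
Little-endian: lowest address holds the least-significant byte.
Reassemble most-significant byte first: BE 66 35 AB → 0xBE6635AB.
Top bit is set, so as a signed 32-bit value this is 0xBE6635AB − 2^32 = -1100597845.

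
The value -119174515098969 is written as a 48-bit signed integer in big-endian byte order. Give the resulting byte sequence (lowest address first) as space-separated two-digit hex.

Two's complement of -119174515098969 in 48 bits: 119174515098969 = 0x6C637AA38559; invert → 0x939C855C7AA6; add 1 → 0x939C855C7AA7.
Split into bytes (most-significant first): 93 9C 85 5C 7A A7.
Big-endian stores the most-significant byte at the lowest address.
So the memory order matches the most-significant-first order: 93 9C 85 5C 7A A7.

93 9C 85 5C 7A A7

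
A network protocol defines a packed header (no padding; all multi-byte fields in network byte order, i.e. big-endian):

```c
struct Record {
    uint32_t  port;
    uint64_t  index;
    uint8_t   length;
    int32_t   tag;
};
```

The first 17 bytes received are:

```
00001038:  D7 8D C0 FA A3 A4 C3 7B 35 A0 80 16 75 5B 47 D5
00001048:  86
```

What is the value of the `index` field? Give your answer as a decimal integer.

11791764658310905878

`index` follows `port` (4 bytes), so it starts at byte offset 4 and occupies 8 bytes.
Bytes at offsets 4..11: A3 A4 C3 7B 35 A0 80 16.
Big-endian: lowest address holds the most-significant byte.
The bytes are already most-significant first: 0xA3A4C37B35A08016.
0xA3A4C37B35A08016 = 11791764658310905878.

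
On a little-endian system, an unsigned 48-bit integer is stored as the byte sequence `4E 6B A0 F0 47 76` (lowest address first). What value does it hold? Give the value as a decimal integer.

130051351800654

Little-endian: lowest address holds the least-significant byte.
Reassemble most-significant byte first: 76 47 F0 A0 6B 4E → 0x7647F0A06B4E.
0x7647F0A06B4E = 130051351800654.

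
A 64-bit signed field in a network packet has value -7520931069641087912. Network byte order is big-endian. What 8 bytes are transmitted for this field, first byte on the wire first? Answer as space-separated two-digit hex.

Two's complement of -7520931069641087912 in 64 bits: 7520931069641087912 = 0x685FB6F5D227DBA8; invert → 0x97A0490A2DD82457; add 1 → 0x97A0490A2DD82458.
Split into bytes (most-significant first): 97 A0 49 0A 2D D8 24 58.
In big-endian order the high byte comes first in memory.
So the memory order matches the most-significant-first order: 97 A0 49 0A 2D D8 24 58.

97 A0 49 0A 2D D8 24 58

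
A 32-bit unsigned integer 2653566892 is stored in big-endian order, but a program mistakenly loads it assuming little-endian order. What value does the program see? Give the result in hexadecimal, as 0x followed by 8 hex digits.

2653566892 in 32-bit hexadecimal is 0x9E2A37AC.
Stored big-endian, the bytes at ascending addresses are 9E 2A 37 AC.
Read back as little-endian, the first byte is least significant, giving 0xAC372A9E.

0xAC372A9E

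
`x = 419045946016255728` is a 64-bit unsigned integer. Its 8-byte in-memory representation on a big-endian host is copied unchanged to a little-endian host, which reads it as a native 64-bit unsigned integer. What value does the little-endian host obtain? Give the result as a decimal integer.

17352049767449939973

419045946016255728 in 64-bit hexadecimal is 0x05D0C01154DDCEF0.
Stored big-endian, the bytes at ascending addresses are 05 D0 C0 11 54 DD CE F0.
Read back as little-endian, the first byte is least significant, giving 0xF0CEDD5411C0D005.
0xF0CEDD5411C0D005 = 17352049767449939973.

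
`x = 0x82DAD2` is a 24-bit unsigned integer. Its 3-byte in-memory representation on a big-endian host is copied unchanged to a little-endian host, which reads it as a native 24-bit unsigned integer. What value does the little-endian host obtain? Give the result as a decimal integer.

Stored big-endian, the bytes at ascending addresses are 82 DA D2.
Read back as little-endian, the first byte is least significant, giving 0xD2DA82.
0xD2DA82 = 13818498.

13818498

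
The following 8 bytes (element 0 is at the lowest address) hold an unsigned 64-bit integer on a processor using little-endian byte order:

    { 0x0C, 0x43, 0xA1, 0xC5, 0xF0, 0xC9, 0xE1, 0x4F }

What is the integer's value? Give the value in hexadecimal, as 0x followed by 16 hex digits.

0x4FE1C9F0C5A1430C

Little-endian: lowest address holds the least-significant byte.
Reassemble most-significant byte first: 4F E1 C9 F0 C5 A1 43 0C → 0x4FE1C9F0C5A1430C.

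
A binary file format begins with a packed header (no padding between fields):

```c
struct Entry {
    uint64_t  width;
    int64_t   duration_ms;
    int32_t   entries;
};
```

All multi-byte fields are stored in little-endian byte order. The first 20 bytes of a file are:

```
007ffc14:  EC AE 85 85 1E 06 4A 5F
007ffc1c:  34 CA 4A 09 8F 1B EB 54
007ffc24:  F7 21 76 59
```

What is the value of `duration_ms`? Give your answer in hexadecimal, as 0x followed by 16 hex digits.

0x54EB1B8F094ACA34

`duration_ms` follows `width` (8 bytes), so it starts at byte offset 8 and occupies 8 bytes.
Bytes at offsets 8..15: 34 CA 4A 09 8F 1B EB 54.
In little-endian order the low byte comes first in memory.
Reassemble most-significant byte first: 54 EB 1B 8F 09 4A CA 34 → 0x54EB1B8F094ACA34.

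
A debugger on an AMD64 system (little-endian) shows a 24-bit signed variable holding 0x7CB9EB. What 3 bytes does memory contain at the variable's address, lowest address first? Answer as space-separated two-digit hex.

Split into bytes (most-significant first): 7C B9 EB.
Little-endian: lowest address holds the least-significant byte.
So at ascending addresses the bytes are EB B9 7C.

EB B9 7C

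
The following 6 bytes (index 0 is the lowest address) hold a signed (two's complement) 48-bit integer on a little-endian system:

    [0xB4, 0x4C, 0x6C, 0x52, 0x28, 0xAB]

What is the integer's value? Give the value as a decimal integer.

Little-endian: lowest address holds the least-significant byte.
Reassemble most-significant byte first: AB 28 52 6C 4C B4 → 0xAB28526C4CB4.
Top bit is set, so as a signed 48-bit value this is 0xAB28526C4CB4 − 2^48 = -93285306839884.

-93285306839884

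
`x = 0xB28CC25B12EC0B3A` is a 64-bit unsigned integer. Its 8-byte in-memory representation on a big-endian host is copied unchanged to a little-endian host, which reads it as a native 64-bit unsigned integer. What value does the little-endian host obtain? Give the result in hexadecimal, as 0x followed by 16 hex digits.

Stored big-endian, the bytes at ascending addresses are B2 8C C2 5B 12 EC 0B 3A.
Read back as little-endian, the first byte is least significant, giving 0x3A0BEC125BC28CB2.

0x3A0BEC125BC28CB2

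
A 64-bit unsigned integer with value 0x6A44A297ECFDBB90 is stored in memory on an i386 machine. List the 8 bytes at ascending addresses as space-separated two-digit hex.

90 BB FD EC 97 A2 44 6A

Split into bytes (most-significant first): 6A 44 A2 97 EC FD BB 90.
Little-endian: lowest address holds the least-significant byte.
So at ascending addresses the bytes are 90 BB FD EC 97 A2 44 6A.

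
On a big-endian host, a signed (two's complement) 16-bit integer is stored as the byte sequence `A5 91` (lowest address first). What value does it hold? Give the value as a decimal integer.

Big-endian: lowest address holds the most-significant byte.
The bytes are already most-significant first: 0xA591.
Top bit is set, so as a signed 16-bit value this is 0xA591 − 2^16 = -23151.

-23151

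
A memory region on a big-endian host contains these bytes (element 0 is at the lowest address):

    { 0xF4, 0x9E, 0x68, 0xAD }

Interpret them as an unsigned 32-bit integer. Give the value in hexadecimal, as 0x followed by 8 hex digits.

0xF49E68AD

Big-endian: lowest address holds the most-significant byte.
The bytes are already most-significant first: 0xF49E68AD.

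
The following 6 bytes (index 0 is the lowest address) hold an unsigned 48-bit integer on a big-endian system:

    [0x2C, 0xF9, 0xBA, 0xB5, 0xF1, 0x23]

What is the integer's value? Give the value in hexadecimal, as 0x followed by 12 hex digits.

0x2CF9BAB5F123

Big-endian: lowest address holds the most-significant byte.
The bytes are already most-significant first: 0x2CF9BAB5F123.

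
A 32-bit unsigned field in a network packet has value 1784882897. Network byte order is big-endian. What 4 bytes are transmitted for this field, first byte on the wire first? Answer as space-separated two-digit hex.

6A 63 26 D1

1784882897 in hexadecimal, padded to 32 bits, is 0x6A6326D1.
Split into bytes (most-significant first): 6A 63 26 D1.
Big-endian: lowest address holds the most-significant byte.
So the memory order matches the most-significant-first order: 6A 63 26 D1.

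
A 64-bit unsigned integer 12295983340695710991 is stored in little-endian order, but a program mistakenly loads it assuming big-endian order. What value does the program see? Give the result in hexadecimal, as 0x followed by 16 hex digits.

0x0FED4992B31BA4AA

12295983340695710991 in 64-bit hexadecimal is 0xAAA41BB39249ED0F.
Stored little-endian, the bytes at ascending addresses are 0F ED 49 92 B3 1B A4 AA.
Read back as big-endian, the last byte is least significant, giving 0x0FED4992B31BA4AA.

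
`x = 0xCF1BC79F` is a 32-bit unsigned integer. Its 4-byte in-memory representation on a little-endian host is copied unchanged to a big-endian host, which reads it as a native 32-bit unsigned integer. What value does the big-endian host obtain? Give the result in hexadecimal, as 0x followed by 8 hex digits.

0x9FC71BCF

Stored little-endian, the bytes at ascending addresses are 9F C7 1B CF.
Read back as big-endian, the last byte is least significant, giving 0x9FC71BCF.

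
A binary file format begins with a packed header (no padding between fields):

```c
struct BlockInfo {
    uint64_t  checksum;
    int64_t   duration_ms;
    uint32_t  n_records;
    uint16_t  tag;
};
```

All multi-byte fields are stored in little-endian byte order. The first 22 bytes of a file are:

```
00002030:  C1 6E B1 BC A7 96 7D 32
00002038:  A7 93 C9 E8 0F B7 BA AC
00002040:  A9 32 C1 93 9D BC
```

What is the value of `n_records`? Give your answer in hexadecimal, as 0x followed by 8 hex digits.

`n_records` follows `checksum` (8 B), `duration_ms` (8 B), so it starts at offset 8 + 8 = 16 and occupies 4 bytes.
Bytes at offsets 16..19: A9 32 C1 93.
Little-endian stores the least-significant byte at the lowest address.
Reassemble most-significant byte first: 93 C1 32 A9 → 0x93C132A9.

0x93C132A9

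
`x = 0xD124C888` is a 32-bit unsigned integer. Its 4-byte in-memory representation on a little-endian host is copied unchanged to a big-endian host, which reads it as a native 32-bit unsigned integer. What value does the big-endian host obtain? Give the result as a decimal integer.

Stored little-endian, the bytes at ascending addresses are 88 C8 24 D1.
Read back as big-endian, the last byte is least significant, giving 0x88C824D1.
0x88C824D1 = 2294818001.

2294818001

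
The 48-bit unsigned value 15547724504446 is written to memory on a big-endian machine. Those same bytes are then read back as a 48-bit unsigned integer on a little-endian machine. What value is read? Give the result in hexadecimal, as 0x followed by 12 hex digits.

15547724504446 in 48-bit hexadecimal is 0x0E23FC989D7E.
Stored big-endian, the bytes at ascending addresses are 0E 23 FC 98 9D 7E.
Read back as little-endian, the first byte is least significant, giving 0x7E9D98FC230E.

0x7E9D98FC230E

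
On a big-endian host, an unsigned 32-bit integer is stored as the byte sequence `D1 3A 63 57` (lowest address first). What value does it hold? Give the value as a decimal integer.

In big-endian order the high byte comes first in memory.
The bytes are already most-significant first: 0xD13A6357.
0xD13A6357 = 3510264663.

3510264663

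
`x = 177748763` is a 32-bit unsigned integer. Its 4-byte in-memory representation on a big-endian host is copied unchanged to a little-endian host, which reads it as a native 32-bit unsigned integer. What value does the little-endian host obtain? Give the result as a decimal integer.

177748763 in 32-bit hexadecimal is 0x0A983B1B.
Stored big-endian, the bytes at ascending addresses are 0A 98 3B 1B.
Read back as little-endian, the first byte is least significant, giving 0x1B3B980A.
0x1B3B980A = 456890378.

456890378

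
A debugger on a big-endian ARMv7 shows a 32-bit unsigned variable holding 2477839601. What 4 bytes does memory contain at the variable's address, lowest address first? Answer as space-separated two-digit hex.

93 B0 D4 F1

2477839601 in hexadecimal, padded to 32 bits, is 0x93B0D4F1.
Split into bytes (most-significant first): 93 B0 D4 F1.
Big-endian: lowest address holds the most-significant byte.
So the memory order matches the most-significant-first order: 93 B0 D4 F1.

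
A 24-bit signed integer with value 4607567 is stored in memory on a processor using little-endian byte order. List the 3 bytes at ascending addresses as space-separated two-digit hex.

4F 4E 46

4607567 in hexadecimal, padded to 24 bits, is 0x464E4F.
Split into bytes (most-significant first): 46 4E 4F.
In little-endian order the low byte comes first in memory.
So at ascending addresses the bytes are 4F 4E 46.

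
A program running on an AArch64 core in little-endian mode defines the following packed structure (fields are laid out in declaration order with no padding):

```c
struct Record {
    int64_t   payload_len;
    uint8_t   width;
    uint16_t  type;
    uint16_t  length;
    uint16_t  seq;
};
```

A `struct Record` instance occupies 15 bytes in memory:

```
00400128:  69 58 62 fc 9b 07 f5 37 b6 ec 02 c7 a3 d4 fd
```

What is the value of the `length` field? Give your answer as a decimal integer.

`length` follows `payload_len` (8 B), `width` (1 B), `type` (2 B), so it starts at offset 8 + 1 + 2 = 11 and occupies 2 bytes.
Bytes at offsets 11..12: C7 A3.
Little-endian stores the least-significant byte at the lowest address.
Reassemble most-significant byte first: A3 C7 → 0xA3C7.
0xA3C7 = 41927.

41927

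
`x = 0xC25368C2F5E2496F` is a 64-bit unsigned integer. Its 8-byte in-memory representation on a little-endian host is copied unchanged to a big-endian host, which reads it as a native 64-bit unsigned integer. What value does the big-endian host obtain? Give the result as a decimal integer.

Stored little-endian, the bytes at ascending addresses are 6F 49 E2 F5 C2 68 53 C2.
Read back as big-endian, the last byte is least significant, giving 0x6F49E2F5C26853C2.
0x6F49E2F5C26853C2 = 8019190156666360770.

8019190156666360770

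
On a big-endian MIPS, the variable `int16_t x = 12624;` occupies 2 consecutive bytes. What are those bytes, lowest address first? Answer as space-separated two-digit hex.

12624 in hexadecimal, padded to 16 bits, is 0x3150.
Split into bytes (most-significant first): 31 50.
Big-endian stores the most-significant byte at the lowest address.
So the memory order matches the most-significant-first order: 31 50.

31 50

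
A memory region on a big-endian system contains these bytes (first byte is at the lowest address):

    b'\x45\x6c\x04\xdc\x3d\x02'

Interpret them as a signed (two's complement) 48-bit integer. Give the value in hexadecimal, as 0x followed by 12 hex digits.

In big-endian order the high byte comes first in memory.
The bytes are already most-significant first: 0x456C04DC3D02.

0x456C04DC3D02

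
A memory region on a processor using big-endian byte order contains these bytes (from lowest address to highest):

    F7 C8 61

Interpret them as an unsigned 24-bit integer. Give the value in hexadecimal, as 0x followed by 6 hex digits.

In big-endian order the high byte comes first in memory.
The bytes are already most-significant first: 0xF7C861.

0xF7C861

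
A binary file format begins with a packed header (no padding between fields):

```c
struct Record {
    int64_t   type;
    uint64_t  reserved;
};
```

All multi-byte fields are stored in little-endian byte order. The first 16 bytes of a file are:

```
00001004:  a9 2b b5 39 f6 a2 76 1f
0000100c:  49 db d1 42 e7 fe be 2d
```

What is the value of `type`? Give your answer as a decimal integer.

2267178640841452457

`type` is the first field, at byte offset 0, occupying 8 bytes.
Bytes at offsets 0..7: A9 2B B5 39 F6 A2 76 1F.
In little-endian order the low byte comes first in memory.
Reassemble most-significant byte first: 1F 76 A2 F6 39 B5 2B A9 → 0x1F76A2F639B52BA9.
0x1F76A2F639B52BA9 = 2267178640841452457.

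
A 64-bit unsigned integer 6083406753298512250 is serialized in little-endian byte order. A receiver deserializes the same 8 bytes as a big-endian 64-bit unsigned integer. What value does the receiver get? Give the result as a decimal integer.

8861274245655325780

6083406753298512250 in 64-bit hexadecimal is 0x546C9A35FA91F97A.
Stored little-endian, the bytes at ascending addresses are 7A F9 91 FA 35 9A 6C 54.
Read back as big-endian, the last byte is least significant, giving 0x7AF991FA359A6C54.
0x7AF991FA359A6C54 = 8861274245655325780.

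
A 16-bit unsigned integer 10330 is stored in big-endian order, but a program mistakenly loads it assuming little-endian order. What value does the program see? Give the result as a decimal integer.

10330 in 16-bit hexadecimal is 0x285A.
Stored big-endian, the bytes at ascending addresses are 28 5A.
Read back as little-endian, the first byte is least significant, giving 0x5A28.
0x5A28 = 23080.

23080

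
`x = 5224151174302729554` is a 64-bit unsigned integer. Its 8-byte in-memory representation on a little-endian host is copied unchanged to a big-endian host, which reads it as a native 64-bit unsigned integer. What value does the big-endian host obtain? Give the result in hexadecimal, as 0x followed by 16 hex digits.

0x52054175D0E97F48

5224151174302729554 in 64-bit hexadecimal is 0x487FE9D075410552.
Stored little-endian, the bytes at ascending addresses are 52 05 41 75 D0 E9 7F 48.
Read back as big-endian, the last byte is least significant, giving 0x52054175D0E97F48.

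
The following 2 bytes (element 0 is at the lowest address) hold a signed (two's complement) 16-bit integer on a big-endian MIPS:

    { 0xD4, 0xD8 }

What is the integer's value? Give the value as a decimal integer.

Big-endian stores the most-significant byte at the lowest address.
The bytes are already most-significant first: 0xD4D8.
Top bit is set, so as a signed 16-bit value this is 0xD4D8 − 2^16 = -11048.

-11048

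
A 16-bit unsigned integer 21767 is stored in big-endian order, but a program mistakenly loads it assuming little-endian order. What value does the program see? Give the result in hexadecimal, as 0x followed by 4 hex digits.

0x0755

21767 in 16-bit hexadecimal is 0x5507.
Stored big-endian, the bytes at ascending addresses are 55 07.
Read back as little-endian, the first byte is least significant, giving 0x0755.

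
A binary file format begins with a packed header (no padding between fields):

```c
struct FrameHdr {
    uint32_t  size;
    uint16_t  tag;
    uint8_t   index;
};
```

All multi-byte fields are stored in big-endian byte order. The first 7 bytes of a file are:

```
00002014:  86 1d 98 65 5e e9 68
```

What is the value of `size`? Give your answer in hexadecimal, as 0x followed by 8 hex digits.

0x861D9865

`size` is the first field, at byte offset 0, occupying 4 bytes.
Bytes at offsets 0..3: 86 1D 98 65.
Big-endian stores the most-significant byte at the lowest address.
The bytes are already most-significant first: 0x861D9865.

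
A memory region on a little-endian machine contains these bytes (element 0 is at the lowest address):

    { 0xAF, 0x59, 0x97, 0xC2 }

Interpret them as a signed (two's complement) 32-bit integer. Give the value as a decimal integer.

Little-endian: lowest address holds the least-significant byte.
Reassemble most-significant byte first: C2 97 59 AF → 0xC29759AF.
Top bit is set, so as a signed 32-bit value this is 0xC29759AF − 2^32 = -1030268497.

-1030268497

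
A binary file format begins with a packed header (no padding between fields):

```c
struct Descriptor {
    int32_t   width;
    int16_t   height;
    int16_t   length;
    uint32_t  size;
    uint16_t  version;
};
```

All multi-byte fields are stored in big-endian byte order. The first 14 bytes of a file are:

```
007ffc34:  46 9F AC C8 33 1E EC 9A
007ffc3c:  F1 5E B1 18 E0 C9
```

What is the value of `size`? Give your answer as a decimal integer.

`size` follows `width` (4 B), `height` (2 B), `length` (2 B), so it starts at offset 4 + 2 + 2 = 8 and occupies 4 bytes.
Bytes at offsets 8..11: F1 5E B1 18.
Big-endian: lowest address holds the most-significant byte.
The bytes are already most-significant first: 0xF15EB118.
0xF15EB118 = 4049514776.

4049514776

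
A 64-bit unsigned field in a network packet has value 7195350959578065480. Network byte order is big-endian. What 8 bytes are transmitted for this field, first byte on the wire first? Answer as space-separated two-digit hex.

63 DB 05 93 3B EA AA 48

7195350959578065480 in hexadecimal, padded to 64 bits, is 0x63DB05933BEAAA48.
Split into bytes (most-significant first): 63 DB 05 93 3B EA AA 48.
In big-endian order the high byte comes first in memory.
So the memory order matches the most-significant-first order: 63 DB 05 93 3B EA AA 48.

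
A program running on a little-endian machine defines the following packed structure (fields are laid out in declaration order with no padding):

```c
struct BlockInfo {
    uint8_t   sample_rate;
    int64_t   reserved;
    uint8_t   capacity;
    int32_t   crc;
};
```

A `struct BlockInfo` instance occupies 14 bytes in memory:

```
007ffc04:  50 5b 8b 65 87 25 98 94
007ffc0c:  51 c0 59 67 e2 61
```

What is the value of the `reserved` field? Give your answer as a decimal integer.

`reserved` follows `sample_rate` (1 byte), so it starts at byte offset 1 and occupies 8 bytes.
Bytes at offsets 1..8: 5B 8B 65 87 25 98 94 51.
In little-endian order the low byte comes first in memory.
Reassemble most-significant byte first: 51 94 98 25 87 65 8B 5B → 0x5194982587658B5B.
0x5194982587658B5B = 5878490700578130779.

5878490700578130779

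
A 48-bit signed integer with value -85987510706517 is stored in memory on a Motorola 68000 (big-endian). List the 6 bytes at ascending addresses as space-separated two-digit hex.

B1 CB 78 F8 1E AB

Two's complement of -85987510706517 in 48 bits: 85987510706517 = 0x4E348707E155; invert → 0xB1CB78F81EAA; add 1 → 0xB1CB78F81EAB.
Split into bytes (most-significant first): B1 CB 78 F8 1E AB.
Big-endian: lowest address holds the most-significant byte.
So the memory order matches the most-significant-first order: B1 CB 78 F8 1E AB.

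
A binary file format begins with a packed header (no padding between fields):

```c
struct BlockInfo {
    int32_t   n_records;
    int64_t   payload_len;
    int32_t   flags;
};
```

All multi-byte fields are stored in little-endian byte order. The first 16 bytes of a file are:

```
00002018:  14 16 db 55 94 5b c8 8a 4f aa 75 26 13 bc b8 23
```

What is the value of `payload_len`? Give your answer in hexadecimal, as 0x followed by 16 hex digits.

0x2675AA4F8AC85B94

`payload_len` follows `n_records` (4 bytes), so it starts at byte offset 4 and occupies 8 bytes.
Bytes at offsets 4..11: 94 5B C8 8A 4F AA 75 26.
Little-endian stores the least-significant byte at the lowest address.
Reassemble most-significant byte first: 26 75 AA 4F 8A C8 5B 94 → 0x2675AA4F8AC85B94.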